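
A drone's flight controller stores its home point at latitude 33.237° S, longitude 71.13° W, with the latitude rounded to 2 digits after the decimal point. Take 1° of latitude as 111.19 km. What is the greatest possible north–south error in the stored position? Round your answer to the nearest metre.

Rounding to 2 decimal places leaves the latitude within ±0.005° of the true value.
So the N–S error is at most 0.005 × 111190 = 555.95 m.

556 metres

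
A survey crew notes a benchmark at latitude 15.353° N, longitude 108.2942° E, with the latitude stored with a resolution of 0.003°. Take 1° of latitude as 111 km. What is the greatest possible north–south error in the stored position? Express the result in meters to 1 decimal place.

166.5 meters

With a 0.003° grid the true value lies within half a step, ±0.003°/2 = ±0.0015°, of the stored one.
North–south distance: 0.0015° × 111000 m/° = 166.5 m.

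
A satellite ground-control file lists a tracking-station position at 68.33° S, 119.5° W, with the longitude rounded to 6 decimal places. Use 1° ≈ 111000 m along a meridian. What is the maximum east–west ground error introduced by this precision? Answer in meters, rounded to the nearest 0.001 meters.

Rounding to 6 decimal places leaves the longitude within ±5e-07° of the true value.
One degree of longitude at 68.33° is 111000 × cos 68.33° ≈ 111000 × 0.3693 = 40987.9 m.
So at most 5e-07° × 40987.9 ≈ 0.0204939 m east–west.

0.020 meters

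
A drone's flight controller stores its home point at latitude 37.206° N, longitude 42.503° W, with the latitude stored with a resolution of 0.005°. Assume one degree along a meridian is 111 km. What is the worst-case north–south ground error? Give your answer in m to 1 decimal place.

277.5 m

With a 0.005° grid the true value lies within half a step, ±0.005°/2 = ±0.0025°, of the stored one.
So the N–S error is at most 0.0025 × 111000 = 277.5 m.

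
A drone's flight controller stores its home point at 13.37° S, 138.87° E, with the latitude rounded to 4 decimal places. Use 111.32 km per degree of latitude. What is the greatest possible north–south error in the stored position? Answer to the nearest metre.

Rounding to 4 decimal places leaves the latitude within ±5e-05° of the true value.
Along the meridian that is 5e-05° × 111320 m/° = 5.566 m.

6 metres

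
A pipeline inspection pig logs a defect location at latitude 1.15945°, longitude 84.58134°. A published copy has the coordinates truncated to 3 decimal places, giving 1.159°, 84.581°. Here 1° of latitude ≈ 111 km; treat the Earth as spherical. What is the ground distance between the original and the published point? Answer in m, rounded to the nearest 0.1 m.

62.6 m

Δlat = 1.15945 − 1.159 = +0.00045°; Δlon = 84.58134 − 84.581 = +0.00034°.
N–S: 0.00045° × 111000 m/° = 49.95 m.
E–W at 1.159°: 0.00034° × 111000 × cos 1.159° = 0.00034 × 111000 × 0.9998 ≈ 37.7323 m.
Hypotenuse of the two orthogonal shifts: √(49.95² + 37.7323²) = 62.5997 m.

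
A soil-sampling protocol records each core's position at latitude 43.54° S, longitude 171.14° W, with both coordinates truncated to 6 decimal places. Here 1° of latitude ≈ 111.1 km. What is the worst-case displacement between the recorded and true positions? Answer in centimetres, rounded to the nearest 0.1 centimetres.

13.7 centimetres

Truncating at 6 decimal places can drop up to a full unit in the last place, so each coordinate may be off by as much as 1e-06°.
North–south component: 1e-06° × 111100 = 0.1111 m.
East–west component at 43.54°: 1e-06° × 111100 × cos 43.54° ≈ 1e-06 × 80535.7 ≈ 0.0805357 m.
Combining orthogonally: (0.1111² + 0.0805357²)^½ ≈ 0.13722 m.
That is 0.13722 m = 13.722 cm.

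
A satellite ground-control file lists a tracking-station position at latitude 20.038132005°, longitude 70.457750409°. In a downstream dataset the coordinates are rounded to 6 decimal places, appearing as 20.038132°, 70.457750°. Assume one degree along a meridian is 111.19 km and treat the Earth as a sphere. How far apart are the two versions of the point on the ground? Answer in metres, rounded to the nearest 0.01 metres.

Δlat = 20.038132005 − 20.038132 = +0.000000005°; Δlon = 70.457750409 − 70.457750 = +0.000000409°.
N–S: 0.000000005° × 111190 m/° = 0.00055595 m.
E–W at 20.0381°: 0.000000409° × 111190 × cos 20.0381° = 0.000000409 × 111190 × 0.9395 ≈ 0.0427238 m.
Distance: √(0.00055595² + 0.0427238²) ≈ 0.0427274 m.

0.04 metres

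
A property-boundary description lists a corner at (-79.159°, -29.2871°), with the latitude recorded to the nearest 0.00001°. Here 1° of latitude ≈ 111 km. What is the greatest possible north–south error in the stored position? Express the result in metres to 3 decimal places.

0.555 metres

Rounding to 5 decimal places leaves the latitude within ±5e-06° of the true value.
So the N–S error is at most 5e-06 × 111000 = 0.555 m.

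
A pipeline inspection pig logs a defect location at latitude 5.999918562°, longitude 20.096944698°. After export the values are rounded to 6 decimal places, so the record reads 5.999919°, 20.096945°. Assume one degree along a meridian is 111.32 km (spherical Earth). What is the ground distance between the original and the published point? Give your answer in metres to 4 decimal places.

0.0591 metres

Δlat = 5.999918562 − 5.999919 = -0.000000438°; Δlon = 20.096944698 − 20.096945 = -0.000000302°.
North–south shift: -0.000000438 × 111320 = -0.0487582 m.
E–W at 5.99992°: -0.000000302° × 111320 × cos 5.99992° = -0.000000302 × 111320 × 0.9945 ≈ -0.0334345 m.
Combined displacement = (0.0487582² + 0.0334345²)^½ ≈ 0.0591204 m.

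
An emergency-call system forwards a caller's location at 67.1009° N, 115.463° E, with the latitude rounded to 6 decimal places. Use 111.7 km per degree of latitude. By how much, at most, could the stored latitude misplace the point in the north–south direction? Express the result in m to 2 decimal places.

0.06 m

Rounding to 6 decimal places leaves the latitude within ±5e-07° of the true value.
North–south distance: 5e-07° × 111700 m/° = 0.05585 m.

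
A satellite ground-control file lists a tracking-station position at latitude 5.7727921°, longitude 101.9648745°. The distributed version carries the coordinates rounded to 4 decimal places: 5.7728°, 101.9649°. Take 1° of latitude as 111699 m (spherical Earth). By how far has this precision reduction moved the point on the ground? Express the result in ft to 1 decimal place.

9.7 ft

The latitude changed by -0.0000079° and the longitude by -0.0000255°.
N–S: -0.0000079° × 111699 m/° = -0.882422 m.
E–W at 5.7728°: -0.0000255° × 111699 × cos 5.7728° = -0.0000255 × 111699 × 0.9949 ≈ -2.83388 m.
Combined displacement = (0.882422² + 2.83388²)^½ ≈ 2.96809 m.
In feet: 2.96809 m ÷ 0.3048 ≈ 9.7378 ft.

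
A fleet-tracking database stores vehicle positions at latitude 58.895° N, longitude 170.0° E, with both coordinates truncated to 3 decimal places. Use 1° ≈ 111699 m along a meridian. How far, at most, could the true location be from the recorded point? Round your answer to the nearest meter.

126 meters

Truncating at 3 decimal places can drop up to a full unit in the last place, so each coordinate may be off by as much as 0.001°.
N–S: 0.001° × 111699 m/° = 111.699 m.
E–W at 58.895°: 0.001° × 111699 × cos 58.895° = 0.001 × 111699 × 0.5166 ≈ 57.7046 m.
Combining orthogonally: (111.699² + 57.7046²)^½ ≈ 125.724 m.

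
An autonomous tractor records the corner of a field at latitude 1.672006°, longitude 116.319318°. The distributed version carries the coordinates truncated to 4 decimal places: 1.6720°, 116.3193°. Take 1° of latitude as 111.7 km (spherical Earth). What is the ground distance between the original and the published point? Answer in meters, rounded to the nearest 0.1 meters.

2.1 meters

The latitude changed by +0.000006° and the longitude by +0.000018°.
N–S: 0.000006° × 111700 m/° = 0.6702 m.
East–west at this latitude: 0.000018° × 111700 × cos 1.672° ≈ 0.000018 × 111652 = 2.00974 m.
Hypotenuse of the two orthogonal shifts: √(0.6702² + 2.00974²) = 2.11855 m.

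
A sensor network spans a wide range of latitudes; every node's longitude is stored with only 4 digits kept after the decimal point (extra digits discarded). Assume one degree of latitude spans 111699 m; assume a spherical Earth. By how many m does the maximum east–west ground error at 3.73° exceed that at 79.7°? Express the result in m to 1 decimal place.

Truncating at 4 decimal places can drop up to a full unit in the last place, so the longitude may be off by as much as 0.0001°.
At 3.73°: 0.0001° × 111699 × cos 3.73° = 0.0001 × 111699 × 0.9979 ≈ 11.146 m.
At 79.7°: 0.0001° × 111699 × cos 79.7° = 0.0001 × 111699 × 0.1788 ≈ 1.9972 m.
So the lower-latitude error exceeds the higher by 11.146 − 1.9972 = 9.149 m.

9.1 m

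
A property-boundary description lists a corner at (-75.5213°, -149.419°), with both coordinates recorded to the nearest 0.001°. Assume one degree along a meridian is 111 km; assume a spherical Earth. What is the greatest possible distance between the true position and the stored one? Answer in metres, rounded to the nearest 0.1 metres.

57.2 metres

Rounding to 3 decimal places leaves each coordinate within ±0.0005° of the true value.
Latitude error → 0.0005 × 111000 = 55.5 m along the meridian.
East–west component at 75.5213°: 0.0005° × 111000 × cos 75.5213° ≈ 0.0005 × 27752.2 ≈ 13.8761 m.
Worst case both components are at the extreme and orthogonal: √(55.5² + 13.8761²) ≈ 57.2084 m.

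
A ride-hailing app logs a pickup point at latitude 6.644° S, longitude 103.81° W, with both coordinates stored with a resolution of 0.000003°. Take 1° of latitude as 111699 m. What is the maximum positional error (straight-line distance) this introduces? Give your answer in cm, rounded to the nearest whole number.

24 cm

With a 0.000003° grid the true value lies within half a step, ±0.000003°/2 = ±1.5e-06°, of the stored one.
N–S: 1.5e-06° × 111699 m/° = 0.167549 m.
East–west component at 6.644°: 1.5e-06° × 111699 × cos 6.644° ≈ 1.5e-06 × 110949 ≈ 0.166423 m.
Combining orthogonally: (0.167549² + 0.166423²)^½ ≈ 0.236155 m.
That is 0.236155 m = 23.616 cm.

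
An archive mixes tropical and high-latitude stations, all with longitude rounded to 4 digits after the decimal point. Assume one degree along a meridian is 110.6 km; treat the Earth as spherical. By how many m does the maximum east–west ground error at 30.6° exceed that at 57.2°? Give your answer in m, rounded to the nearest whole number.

Rounding to 4 decimal places leaves the longitude within ±5e-05° of the true value.
Error at 30.6° = 5e-05° × 110600 × cos 30.6° ≈ 5.53 × 0.8607 = 4.7599 m.
Error at 57.2° = 5e-05° × 110600 × cos 57.2° ≈ 5.53 × 0.5417 = 2.9956 m.
Difference: 4.7599 − 2.9956 = 1.7643 m.

2 m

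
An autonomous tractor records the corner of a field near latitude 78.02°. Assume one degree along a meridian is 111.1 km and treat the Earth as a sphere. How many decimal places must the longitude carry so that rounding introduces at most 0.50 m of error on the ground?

At 78.02° one degree of longitude covers 111100 × cos 78.02° ≈ 111100 × 0.2076 ≈ 23061.1 m.
N decimal places → at most half a unit in the last place, 0.5 × 10⁻ᴺ° = 23061.1/2 × 10⁻ᴺ m.
Need 0.5 × 23061.1 × 10⁻ᴺ ≤ 0.50 → 10⁻ᴺ ≤ 4.336e-05, so N ≥ 4.36.
So 5 decimal places suffice (0.115 m); 4 would allow up to 1.15 m.

5 decimal places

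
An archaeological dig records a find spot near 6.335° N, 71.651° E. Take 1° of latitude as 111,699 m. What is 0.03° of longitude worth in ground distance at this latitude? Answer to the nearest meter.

0.03° of longitude at 6.335° is 0.03 × 111699 × cos 6.335° ≈ 0.03 × 111017 = 3330.51 m.

3331 meters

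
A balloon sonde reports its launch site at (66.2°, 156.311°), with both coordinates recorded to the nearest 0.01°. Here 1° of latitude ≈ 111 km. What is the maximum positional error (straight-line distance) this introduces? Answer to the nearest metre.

Rounding to 2 decimal places leaves each coordinate within ±0.005° of the true value.
N–S: 0.005° × 111000 m/° = 555 m.
East–west component at 66.2°: 0.005° × 111000 × cos 66.2° ≈ 0.005 × 44793.5 ≈ 223.968 m.
Combining orthogonally: (555² + 223.968²)^½ ≈ 598.487 m.

598 metres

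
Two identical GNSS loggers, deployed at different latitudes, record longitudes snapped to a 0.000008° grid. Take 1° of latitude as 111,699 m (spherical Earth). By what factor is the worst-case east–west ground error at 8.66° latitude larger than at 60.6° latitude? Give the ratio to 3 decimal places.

With a 0.000008° grid the true value lies within half a step, ±0.000008°/2 = ±4e-06°, of the stored one.
At 8.66°: 4e-06° × 111699 × cos 8.66° = 4e-06 × 111699 × 0.9886 ≈ 0.4417 m.
Error at 60.6° = 4e-06° × 111699 × cos 60.6° ≈ 0.4468 × 0.4909 = 0.21933 m.
Ratio: 0.4417 / 0.21933 = cos 8.66° / cos 60.6° ≈ 2.0138.

2.014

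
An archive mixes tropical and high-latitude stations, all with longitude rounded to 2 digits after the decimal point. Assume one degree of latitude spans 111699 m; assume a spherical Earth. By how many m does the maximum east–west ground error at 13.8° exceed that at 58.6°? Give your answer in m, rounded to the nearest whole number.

Rounding to 2 decimal places leaves the longitude within ±0.005° of the true value.
Error at 13.8° = 0.005° × 111699 × cos 13.8° ≈ 558.5 × 0.9711 = 542.37 m.
At 58.6°: 0.005° × 111699 × cos 58.6° = 0.005 × 111699 × 0.5210 ≈ 290.98 m.
Difference: 542.37 − 290.98 = 251.39 m.

251 m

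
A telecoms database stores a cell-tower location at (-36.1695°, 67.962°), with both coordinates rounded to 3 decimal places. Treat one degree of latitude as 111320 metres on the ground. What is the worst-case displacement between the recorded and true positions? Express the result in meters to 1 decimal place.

Rounding to 3 decimal places leaves each coordinate within ±0.0005° of the true value.
Latitude error → 0.0005 × 111320 = 55.66 m along the meridian.
East–west component at 36.1695°: 0.0005° × 111320 × cos 36.1695° ≈ 0.0005 × 89865.8 ≈ 44.9329 m.
Combining orthogonally: (55.66² + 44.9329²)^½ ≈ 71.5332 m.

71.5 meters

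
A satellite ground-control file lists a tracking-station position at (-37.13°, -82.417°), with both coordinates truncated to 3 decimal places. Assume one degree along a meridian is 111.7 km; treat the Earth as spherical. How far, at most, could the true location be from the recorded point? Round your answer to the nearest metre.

143 metres

Truncating at 3 decimal places can drop up to a full unit in the last place, so each coordinate may be off by as much as 0.001°.
North–south component: 0.001° × 111700 = 111.7 m.
East–west component at 37.13°: 0.001° × 111700 × cos 37.13° ≈ 0.001 × 89054.8 ≈ 89.0548 m.
Worst case both components are at the extreme and orthogonal: √(111.7² + 89.0548²) ≈ 142.855 m.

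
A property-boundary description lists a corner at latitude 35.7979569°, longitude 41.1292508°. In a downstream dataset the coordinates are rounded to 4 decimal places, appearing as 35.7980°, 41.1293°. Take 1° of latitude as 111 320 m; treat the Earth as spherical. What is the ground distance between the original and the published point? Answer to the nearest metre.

7 metres

Δlat = 35.7979569 − 35.7980 = -0.0000431°; Δlon = 41.1292508 − 41.1293 = -0.0000492°.
N–S: -0.0000431° × 111320 m/° = -4.79789 m.
East–west at this latitude: -0.0000492° × 111320 × cos 35.798° ≈ -0.0000492 × 90289.9 = -4.44226 m.
Combined displacement = (4.79789² + 4.44226²)^½ ≈ 6.53861 m.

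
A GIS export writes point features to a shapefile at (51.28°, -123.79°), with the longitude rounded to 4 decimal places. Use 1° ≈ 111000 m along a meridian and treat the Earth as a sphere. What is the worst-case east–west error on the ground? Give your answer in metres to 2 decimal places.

3.47 metres

Rounding to 4 decimal places leaves the longitude within ±5e-05° of the true value.
At latitude 51.28° a degree of longitude spans 111000 m × cos 51.28° = 111000 × 0.6255 ≈ 69432.2 m.
East–west error: 5e-05° × 69432.2 m/° ≈ 3.47161 m.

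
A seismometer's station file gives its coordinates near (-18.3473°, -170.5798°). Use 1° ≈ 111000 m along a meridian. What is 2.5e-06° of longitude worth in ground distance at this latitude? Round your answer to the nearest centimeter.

One degree of longitude here spans 111000 × cos 18.3473° = 111000 × 0.9492 ≈ 105357 m; 2.5e-06° of that is 0.263394 m.
That is 0.263394 m = 26.339 cm.

26 centimeters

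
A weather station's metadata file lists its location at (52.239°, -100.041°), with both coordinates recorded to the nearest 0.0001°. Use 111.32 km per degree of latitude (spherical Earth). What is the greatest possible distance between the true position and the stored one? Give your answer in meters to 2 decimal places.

Rounding to 4 decimal places leaves each coordinate within ±5e-05° of the true value.
Latitude error → 5e-05 × 111320 = 5.566 m along the meridian.
Longitude error → 5e-05 × 111320 × cos 52.239° = 5e-05 × 111320 × 0.6124 ≈ 3.40845 m.
Combining orthogonally: (5.566² + 3.40845²)^½ ≈ 6.5267 m.

6.53 meters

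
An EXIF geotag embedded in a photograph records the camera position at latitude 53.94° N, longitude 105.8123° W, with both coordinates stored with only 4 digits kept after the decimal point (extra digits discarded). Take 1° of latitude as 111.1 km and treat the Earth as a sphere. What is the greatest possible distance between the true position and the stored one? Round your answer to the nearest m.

13 m

Truncating at 4 decimal places can drop up to a full unit in the last place, so each coordinate may be off by as much as 0.0001°.
N–S: 0.0001° × 111100 m/° = 11.11 m.
East–west component at 53.94°: 0.0001° × 111100 × cos 53.94° ≈ 0.0001 × 65397 ≈ 6.5397 m.
Worst case both components are at the extreme and orthogonal: √(11.11² + 6.5397²) ≈ 12.8919 m.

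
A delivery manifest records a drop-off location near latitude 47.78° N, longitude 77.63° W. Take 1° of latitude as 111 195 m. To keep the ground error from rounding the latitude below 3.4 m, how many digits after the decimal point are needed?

One degree of latitude covers 111195 m.
Rounding to N decimal places gives at most 0.5 × 10⁻ᴺ degrees of error, i.e. 0.5 × 10⁻ᴺ × 111195 m.
Setting 55597.5 × 10⁻ᴺ ≤ 3.4 gives 10ᴺ ≥ 1.635e+04, i.e. N ≥ 4.21.
N = 4 would give 5.56 m (too coarse); N = 5 gives 0.556 m ≤ 3.4 m.

5 decimal places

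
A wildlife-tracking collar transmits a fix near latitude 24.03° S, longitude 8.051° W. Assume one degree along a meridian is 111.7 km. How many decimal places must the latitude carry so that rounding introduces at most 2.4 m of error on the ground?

5

One degree of latitude covers 111700 m.
With N decimal places the half-ulp bound is 0.5·10⁻ᴺ°, or 0.5·10⁻ᴺ × 111700 m on the ground.
Setting 55850 × 10⁻ᴺ ≤ 2.4 gives 10ᴺ ≥ 2.327e+04, i.e. N ≥ 4.37.
N = 4 would give 5.58 m (too coarse); N = 5 gives 0.558 m ≤ 2.4 m.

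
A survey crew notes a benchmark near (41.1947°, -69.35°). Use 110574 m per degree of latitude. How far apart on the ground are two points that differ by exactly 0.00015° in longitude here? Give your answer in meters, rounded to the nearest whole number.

12 meters

At 41.1947° a degree of longitude is 110574 × cos 41.1947° ≈ 83204.3 m, so 0.00015° corresponds to 12.4806 m.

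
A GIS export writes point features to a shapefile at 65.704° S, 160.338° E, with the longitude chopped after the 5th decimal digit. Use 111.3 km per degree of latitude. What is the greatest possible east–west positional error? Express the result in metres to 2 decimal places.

Truncating at 5 decimal places can drop up to a full unit in the last place, so the longitude may be off by as much as 1e-05°.
At latitude 65.704° a degree of longitude spans 111300 m × cos 65.704° = 111300 × 0.4115 ≈ 45794.5 m.
East–west error: 1e-05° × 45794.5 m/° ≈ 0.457945 m.

0.46 metres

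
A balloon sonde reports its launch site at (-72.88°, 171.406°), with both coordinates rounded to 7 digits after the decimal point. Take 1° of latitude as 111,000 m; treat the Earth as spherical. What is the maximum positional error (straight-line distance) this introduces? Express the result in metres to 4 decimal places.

Rounding to 7 decimal places leaves each coordinate within ±5e-08° of the true value.
N–S: 5e-08° × 111000 m/° = 0.00555 m.
Longitude error → 5e-08 × 111000 × cos 72.88° = 5e-08 × 111000 × 0.2944 ≈ 0.00163378 m.
Worst case both components are at the extreme and orthogonal: √(0.00555² + 0.00163378²) ≈ 0.00578548 m.

0.0058 metres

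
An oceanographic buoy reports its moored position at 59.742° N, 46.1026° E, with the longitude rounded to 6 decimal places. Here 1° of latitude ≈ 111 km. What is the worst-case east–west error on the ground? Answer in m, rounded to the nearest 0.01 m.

0.03 m

Rounding to 6 decimal places leaves the longitude within ±5e-07° of the true value.
Parallels shrink by cos φ, so at 59.742° a degree of longitude is 111000 × 0.5039 ≈ 55932.3 m.
East–west error: 5e-07° × 55932.3 m/° ≈ 0.0279661 m.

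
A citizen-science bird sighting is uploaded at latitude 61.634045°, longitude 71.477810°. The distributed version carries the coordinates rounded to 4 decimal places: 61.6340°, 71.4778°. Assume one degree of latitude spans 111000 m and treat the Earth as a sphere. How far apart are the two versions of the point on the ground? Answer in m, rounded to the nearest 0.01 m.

The latitude changed by +0.000045° and the longitude by +0.000010°.
North–south shift: 0.000045 × 111000 = 4.995 m.
East–west at this latitude: 0.000010° × 111000 × cos 61.634° ≈ 0.000010 × 52736.3 = 0.527363 m.
Distance: √(4.995² + 0.527363²) ≈ 5.02276 m.

5.02 m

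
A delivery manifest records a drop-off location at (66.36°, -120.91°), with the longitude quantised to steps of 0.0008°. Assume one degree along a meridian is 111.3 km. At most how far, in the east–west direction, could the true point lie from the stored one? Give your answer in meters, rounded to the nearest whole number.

18 meters

With a 0.0008° grid the true value lies within half a step, ±0.0008°/2 = ±0.0004°, of the stored one.
Parallels shrink by cos φ, so at 66.36° a degree of longitude is 111300 × 0.4010 ≈ 44630 m.
East–west error: 0.0004° × 44630 m/° ≈ 17.852 m.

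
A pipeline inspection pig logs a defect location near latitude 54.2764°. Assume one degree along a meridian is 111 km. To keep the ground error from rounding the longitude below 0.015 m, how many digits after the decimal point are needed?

At 54.2764° one degree of longitude covers 111000 × cos 54.2764° ≈ 111000 × 0.5839 ≈ 64810.2 m.
With N decimal places the half-ulp bound is 0.5·10⁻ᴺ°, or 0.5·10⁻ᴺ × 64810.2 m on the ground.
Setting 32405.1 × 10⁻ᴺ ≤ 0.015 gives 10ᴺ ≥ 2.16e+06, i.e. N ≥ 6.33.
At 6 places the error can reach 0.0324 m, but 7 places keeps it to 0.00324 m.

7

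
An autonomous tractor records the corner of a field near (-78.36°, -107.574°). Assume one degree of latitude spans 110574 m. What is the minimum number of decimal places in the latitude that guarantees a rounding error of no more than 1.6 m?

One degree of latitude covers 110574 m.
With N decimal places the half-ulp bound is 0.5·10⁻ᴺ°, or 0.5·10⁻ᴺ × 110574 m on the ground.
Setting 55287 × 10⁻ᴺ ≤ 1.6 gives 10ᴺ ≥ 3.455e+04, i.e. N ≥ 4.54.
N = 4 would give 5.53 m (too coarse); N = 5 gives 0.553 m ≤ 1.6 m.

5 decimal places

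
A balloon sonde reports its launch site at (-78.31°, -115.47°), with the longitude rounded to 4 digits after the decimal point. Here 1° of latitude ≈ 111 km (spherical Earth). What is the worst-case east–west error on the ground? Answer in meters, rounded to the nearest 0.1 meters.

Rounding to 4 decimal places leaves the longitude within ±5e-05° of the true value.
One degree of longitude at 78.31° is 111000 × cos 78.31° ≈ 111000 × 0.2026 = 22490.4 m.
East–west error: 5e-05° × 22490.4 m/° ≈ 1.12452 m.

1.1 meters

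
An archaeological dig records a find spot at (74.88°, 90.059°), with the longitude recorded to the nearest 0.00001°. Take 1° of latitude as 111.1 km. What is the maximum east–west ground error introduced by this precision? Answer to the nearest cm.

14 cm

Rounding to 5 decimal places leaves the longitude within ±5e-06° of the true value.
One degree of longitude at 74.88° is 111100 × cos 74.88° ≈ 111100 × 0.2608 = 28979.5 m.
So at most 5e-06° × 28979.5 ≈ 0.144897 m east–west.
That is 0.144897 m = 14.49 cm.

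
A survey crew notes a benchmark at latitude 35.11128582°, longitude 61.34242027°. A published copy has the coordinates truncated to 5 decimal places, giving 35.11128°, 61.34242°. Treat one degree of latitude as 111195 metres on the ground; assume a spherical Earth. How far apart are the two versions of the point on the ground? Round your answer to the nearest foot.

The latitude changed by +0.00000582° and the longitude by +0.00000027°.
N–S: 0.00000582° × 111195 m/° = 0.647155 m.
East–west at this latitude: 0.00000027° × 111195 × cos 35.1113° ≈ 0.00000027 × 90961.6 = 0.0245596 m.
Hypotenuse of the two orthogonal shifts: √(0.647155² + 0.0245596²) = 0.647621 m.
Converting: 0.647621 m × 3.2808 ft/m ≈ 2.1247 ft.

2 feet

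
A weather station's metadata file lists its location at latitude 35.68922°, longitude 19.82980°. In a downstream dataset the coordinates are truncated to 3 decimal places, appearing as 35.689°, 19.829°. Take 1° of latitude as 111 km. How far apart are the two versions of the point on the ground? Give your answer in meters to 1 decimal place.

76.1 meters

The latitude changed by +0.00022° and the longitude by +0.00080°.
North–south shift: 0.00022 × 111000 = 24.42 m.
East–west at this latitude: 0.00080° × 111000 × cos 35.689° ≈ 0.00080 × 90153.7 = 72.123 m.
Combined displacement = (24.42² + 72.123²)^½ ≈ 76.145 m.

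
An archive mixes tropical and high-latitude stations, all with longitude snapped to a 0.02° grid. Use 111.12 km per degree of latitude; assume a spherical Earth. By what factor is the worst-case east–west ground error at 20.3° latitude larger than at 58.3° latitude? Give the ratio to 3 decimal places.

With a 0.02° grid the true value lies within half a step, ±0.02°/2 = ±0.01°, of the stored one.
Error at 20.3° = 0.01° × 111120 × cos 20.3° ≈ 1111.2 × 0.9379 = 1042.2 m.
Error at 58.3° = 0.01° × 111120 × cos 58.3° ≈ 1111.2 × 0.5255 = 583.9 m.
The ratio reduces to cos 20.3° / cos 58.3° = 0.9379/0.5255 ≈ 1.7849.

1.785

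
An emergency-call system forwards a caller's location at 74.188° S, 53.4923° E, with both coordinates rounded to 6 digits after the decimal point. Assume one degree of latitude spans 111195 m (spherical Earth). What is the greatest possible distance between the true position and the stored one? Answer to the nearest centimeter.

Rounding to 6 decimal places leaves each coordinate within ±5e-07° of the true value.
North–south component: 5e-07° × 111195 = 0.0555975 m.
E–W at 74.188°: 5e-07° × 111195 × cos 74.188° = 5e-07 × 111195 × 0.2725 ≈ 0.0151493 m.
Worst case both components are at the extreme and orthogonal: √(0.0555975² + 0.0151493²) ≈ 0.0576245 m.
That is 0.0576245 m = 5.7625 cm.

6 centimeters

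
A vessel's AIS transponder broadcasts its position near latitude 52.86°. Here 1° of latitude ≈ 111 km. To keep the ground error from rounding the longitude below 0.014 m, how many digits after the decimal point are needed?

7 decimal places

At 52.86° one degree of longitude covers 111000 × cos 52.86° ≈ 111000 × 0.6038 ≈ 67017.9 m.
N decimal places → at most half a unit in the last place, 0.5 × 10⁻ᴺ° = 67017.9/2 × 10⁻ᴺ m.
Need 0.5 × 67017.9 × 10⁻ᴺ ≤ 0.014 → 10⁻ᴺ ≤ 4.178e-07, so N ≥ 6.38.
At 6 places the error can reach 0.0335 m, but 7 places keeps it to 0.00335 m.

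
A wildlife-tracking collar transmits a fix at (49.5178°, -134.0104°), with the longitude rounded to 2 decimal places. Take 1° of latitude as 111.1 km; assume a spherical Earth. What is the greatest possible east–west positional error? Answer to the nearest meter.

Rounding to 2 decimal places leaves the longitude within ±0.005° of the true value.
One degree of longitude at 49.5178° is 111100 × cos 49.5178° ≈ 111100 × 0.6492 = 72127.4 m.
So at most 0.005° × 72127.4 ≈ 360.637 m east–west.

361 meters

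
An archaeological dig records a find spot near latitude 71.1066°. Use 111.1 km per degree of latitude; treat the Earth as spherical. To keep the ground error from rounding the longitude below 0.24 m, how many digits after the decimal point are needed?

5 decimal places

At 71.1066° one degree of longitude covers 111100 × cos 71.1066° ≈ 111100 × 0.3238 ≈ 35975.1 m.
Rounding to N decimal places gives at most 0.5 × 10⁻ᴺ degrees of error, i.e. 0.5 × 10⁻ᴺ × 35975.1 m.
Setting 17987.6 × 10⁻ᴺ ≤ 0.24 gives 10ᴺ ≥ 7.495e+04, i.e. N ≥ 4.87.
N = 4 would give 1.8 m (too coarse); N = 5 gives 0.18 m ≤ 0.24 m.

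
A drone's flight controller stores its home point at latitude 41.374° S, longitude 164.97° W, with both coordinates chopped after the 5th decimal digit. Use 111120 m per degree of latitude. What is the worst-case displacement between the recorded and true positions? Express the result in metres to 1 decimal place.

Truncating at 5 decimal places can drop up to a full unit in the last place, so each coordinate may be off by as much as 1e-05°.
N–S: 1e-05° × 111120 m/° = 1.1112 m.
E–W at 41.374°: 1e-05° × 111120 × cos 41.374° = 1e-05 × 111120 × 0.7504 ≈ 0.833857 m.
Combining orthogonally: (1.1112² + 0.833857²)^½ ≈ 1.38927 m.

1.4 metres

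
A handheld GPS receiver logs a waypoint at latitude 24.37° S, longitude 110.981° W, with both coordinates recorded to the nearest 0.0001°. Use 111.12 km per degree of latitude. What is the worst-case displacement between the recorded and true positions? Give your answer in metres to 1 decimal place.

Rounding to 4 decimal places leaves each coordinate within ±5e-05° of the true value.
North–south component: 5e-05° × 111120 = 5.556 m.
East–west component at 24.37°: 5e-05° × 111120 × cos 24.37° ≈ 5e-05 × 101219 ≈ 5.06096 m.
Worst case both components are at the extreme and orthogonal: √(5.556² + 5.06096²) ≈ 7.51548 m.

7.5 metres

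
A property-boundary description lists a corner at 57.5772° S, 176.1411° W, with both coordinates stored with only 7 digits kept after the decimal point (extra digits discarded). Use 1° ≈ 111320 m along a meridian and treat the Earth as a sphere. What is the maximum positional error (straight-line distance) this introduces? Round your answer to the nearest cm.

Truncating at 7 decimal places can drop up to a full unit in the last place, so each coordinate may be off by as much as 1e-07°.
North–south component: 1e-07° × 111320 = 0.011132 m.
E–W at 57.5772°: 1e-07° × 111320 × cos 57.5772° = 1e-07 × 111320 × 0.5362 ≈ 0.00596856 m.
The two errors are perpendicular, so the maximum displacement is √(0.011132² + 0.00596856²) ≈ 0.0126311 m.
That is 0.0126311 m = 1.2631 cm.

1 cm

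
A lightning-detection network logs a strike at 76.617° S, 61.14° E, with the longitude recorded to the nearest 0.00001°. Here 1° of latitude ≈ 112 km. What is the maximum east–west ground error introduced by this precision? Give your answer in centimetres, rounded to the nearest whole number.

13 centimetres

Rounding to 5 decimal places leaves the longitude within ±5e-06° of the true value.
At latitude 76.617° a degree of longitude spans 112000 m × cos 76.617° = 112000 × 0.2315 ≈ 25923.4 m.
Maximum E–W displacement: 5e-06 × 25923.4 = 0.129617 m.
That is 0.129617 m = 12.962 cm.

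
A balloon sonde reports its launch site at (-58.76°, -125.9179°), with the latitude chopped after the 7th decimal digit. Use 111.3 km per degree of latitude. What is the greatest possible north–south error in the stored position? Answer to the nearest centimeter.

1 centimeters

Truncating at 7 decimal places can drop up to a full unit in the last place, so the latitude may be off by as much as 1e-07°.
Along the meridian that is 1e-07° × 111300 m/° = 0.01113 m.
That is 0.01113 m = 1.113 cm.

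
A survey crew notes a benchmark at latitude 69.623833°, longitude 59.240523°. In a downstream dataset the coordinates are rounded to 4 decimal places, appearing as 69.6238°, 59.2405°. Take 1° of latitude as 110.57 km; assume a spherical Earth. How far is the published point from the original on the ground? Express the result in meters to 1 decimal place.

Δlat = 69.623833 − 69.6238 = +0.000033°; Δlon = 59.240523 − 59.2405 = +0.000023°.
N–S: 0.000033° × 110570 m/° = 3.64881 m.
E–W at 69.6238°: 0.000023° × 110570 × cos 69.6238° = 0.000023 × 110570 × 0.3482 ≈ 0.885467 m.
Distance: √(3.64881² + 0.885467²) ≈ 3.75471 m.

3.8 meters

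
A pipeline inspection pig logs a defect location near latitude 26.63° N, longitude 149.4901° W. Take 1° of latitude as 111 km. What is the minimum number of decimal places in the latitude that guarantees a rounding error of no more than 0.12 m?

One degree of latitude covers 111000 m.
N decimal places → at most half a unit in the last place, 0.5 × 10⁻ᴺ° = 111000/2 × 10⁻ᴺ m.
Need 0.5 × 111000 × 10⁻ᴺ ≤ 0.12 → 10⁻ᴺ ≤ 2.162e-06, so N ≥ 5.67.
At 5 places the error can reach 0.555 m, but 6 places keeps it to 0.0555 m.

6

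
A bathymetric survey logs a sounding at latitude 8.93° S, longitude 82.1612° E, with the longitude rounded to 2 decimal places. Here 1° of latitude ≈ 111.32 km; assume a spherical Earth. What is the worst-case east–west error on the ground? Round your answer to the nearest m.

Rounding to 2 decimal places leaves the longitude within ±0.005° of the true value.
Parallels shrink by cos φ, so at 8.93° a degree of longitude is 111320 × 0.9879 ≈ 109971 m.
So at most 0.005° × 109971 ≈ 549.853 m east–west.

550 m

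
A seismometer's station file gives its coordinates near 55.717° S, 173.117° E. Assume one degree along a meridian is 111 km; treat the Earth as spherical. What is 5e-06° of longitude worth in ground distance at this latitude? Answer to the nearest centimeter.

31 centimeters

One degree of longitude here spans 111000 × cos 55.717° = 111000 × 0.5633 ≈ 62524.2 m; 5e-06° of that is 0.312621 m.
That is 0.312621 m = 31.262 cm.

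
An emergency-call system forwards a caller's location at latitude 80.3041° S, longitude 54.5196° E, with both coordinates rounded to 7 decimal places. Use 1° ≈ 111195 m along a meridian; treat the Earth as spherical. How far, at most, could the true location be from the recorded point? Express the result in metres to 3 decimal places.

0.006 metres

Rounding to 7 decimal places leaves each coordinate within ±5e-08° of the true value.
Latitude error → 5e-08 × 111195 = 0.00555975 m along the meridian.
Longitude error → 5e-08 × 111195 × cos 80.3041° = 5e-08 × 111195 × 0.1684 ≈ 0.000936367 m.
Combining orthogonally: (0.00555975² + 0.000936367²)^½ ≈ 0.00563805 m.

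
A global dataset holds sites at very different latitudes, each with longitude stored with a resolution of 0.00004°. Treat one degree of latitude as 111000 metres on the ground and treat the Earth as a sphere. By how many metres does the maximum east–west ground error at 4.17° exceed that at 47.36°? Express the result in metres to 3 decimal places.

0.710 metres

With a 0.00004° grid the true value lies within half a step, ±0.00004°/2 = ±2e-05°, of the stored one.
Error at 4.17° = 2e-05° × 111000 × cos 4.17° ≈ 2.22 × 0.9974 = 2.2141 m.
At 47.36°: 2e-05° × 111000 × cos 47.36° = 2e-05 × 111000 × 0.6774 ≈ 1.5038 m.
Difference: 2.2141 − 1.5038 = 0.71032 m.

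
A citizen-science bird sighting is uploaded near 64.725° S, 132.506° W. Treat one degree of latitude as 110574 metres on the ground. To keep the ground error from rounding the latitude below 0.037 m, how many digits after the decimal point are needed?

One degree of latitude covers 110574 m.
Rounding to N decimal places gives at most 0.5 × 10⁻ᴺ degrees of error, i.e. 0.5 × 10⁻ᴺ × 110574 m.
Need 0.5 × 110574 × 10⁻ᴺ ≤ 0.037 → 10⁻ᴺ ≤ 6.692e-07, so N ≥ 6.17.
N = 6 would give 0.0553 m (too coarse); N = 7 gives 0.00553 m ≤ 0.037 m.

7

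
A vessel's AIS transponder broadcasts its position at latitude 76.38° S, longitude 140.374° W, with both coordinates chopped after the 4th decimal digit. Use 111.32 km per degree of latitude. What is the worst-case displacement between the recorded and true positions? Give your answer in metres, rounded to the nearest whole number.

Truncating at 4 decimal places can drop up to a full unit in the last place, so each coordinate may be off by as much as 0.0001°.
North–south component: 0.0001° × 111320 = 11.132 m.
E–W at 76.38°: 0.0001° × 111320 × cos 76.38° = 0.0001 × 111320 × 0.2355 ≈ 2.62138 m.
Worst case both components are at the extreme and orthogonal: √(11.132² + 2.62138²) ≈ 11.4365 m.

11 metres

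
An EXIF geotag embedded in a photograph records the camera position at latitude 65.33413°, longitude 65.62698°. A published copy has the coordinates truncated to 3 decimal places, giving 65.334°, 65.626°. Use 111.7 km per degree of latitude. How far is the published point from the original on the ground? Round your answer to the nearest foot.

157 feet

Δlat = 65.33413 − 65.334 = +0.00013°; Δlon = 65.62698 − 65.626 = +0.00098°.
North–south shift: 0.00013 × 111700 = 14.521 m.
E–W at 65.334°: 0.00098° × 111700 × cos 65.334° = 0.00098 × 111700 × 0.4173 ≈ 45.6832 m.
Hypotenuse of the two orthogonal shifts: √(14.521² + 45.6832²) = 47.9355 m.
Converting: 47.9355 m × 3.2808 ft/m ≈ 157.27 ft.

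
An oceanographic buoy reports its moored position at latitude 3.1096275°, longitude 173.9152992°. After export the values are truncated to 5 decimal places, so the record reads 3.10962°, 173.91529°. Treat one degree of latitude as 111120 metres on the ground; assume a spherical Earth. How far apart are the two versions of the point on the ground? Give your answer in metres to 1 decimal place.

1.3 metres

The latitude changed by +0.0000075° and the longitude by +0.0000092°.
N–S: 0.0000075° × 111120 m/° = 0.8334 m.
E–W at 3.10962°: 0.0000092° × 111120 × cos 3.10962° = 0.0000092 × 111120 × 0.9985 ≈ 1.0208 m.
Combined displacement = (0.8334² + 1.0208²)^½ ≈ 1.3178 m.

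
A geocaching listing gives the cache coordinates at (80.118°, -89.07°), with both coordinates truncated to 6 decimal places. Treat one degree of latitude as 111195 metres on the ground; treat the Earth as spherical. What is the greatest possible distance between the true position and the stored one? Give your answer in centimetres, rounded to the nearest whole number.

Truncating at 6 decimal places can drop up to a full unit in the last place, so each coordinate may be off by as much as 1e-06°.
N–S: 1e-06° × 111195 m/° = 0.111195 m.
East–west component at 80.118°: 1e-06° × 111195 × cos 80.118° ≈ 1e-06 × 19083.2 ≈ 0.0190832 m.
Combining orthogonally: (0.111195² + 0.0190832²)^½ ≈ 0.112821 m.
That is 0.112821 m = 11.282 cm.

11 centimetres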